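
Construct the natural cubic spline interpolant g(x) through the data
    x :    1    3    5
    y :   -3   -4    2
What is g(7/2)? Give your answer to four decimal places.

-3.0742

Write M_i for g''(x_i). With h_i = 2, 2 and divided differences Δ_i = -1/2, 3, the continuity of g' gives the tridiagonal system
  2·M_0 + 8·M_1 + 2·M_2 = 6(Δ_1 - Δ_0) = 21
Natural end conditions: M_0 = M_2 = 0.
Solving: M_0 = 0, M_1 = 21/8, M_2 = 0.
On [3, 5], g(x) = -4 + 5/4·(x - 3) + 21/16·(x - 3)² - 7/32·(x - 3)³.
With (x - 3) = 1/2: g(7/2) = -787/256.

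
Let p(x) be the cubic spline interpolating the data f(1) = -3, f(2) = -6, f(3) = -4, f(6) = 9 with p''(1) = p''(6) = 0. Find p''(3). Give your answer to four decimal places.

Let M_i = p''(x_i). Step sizes h_i = 1, 1, 3; slopes of the chords Δ_i = (y_(i+1) - y_i)/h_i = -3, 2, 13/3.
  1·M_0 + 4·M_1 + 1·M_2 = 6(Δ_1 - Δ_0) = 30
  1·M_1 + 8·M_2 + 3·M_3 = 6(Δ_2 - Δ_1) = 14
Natural end conditions: M_0 = M_3 = 0.
Solving: M_0 = 0, M_1 = 226/31, M_2 = 26/31, M_3 = 0.

0.8387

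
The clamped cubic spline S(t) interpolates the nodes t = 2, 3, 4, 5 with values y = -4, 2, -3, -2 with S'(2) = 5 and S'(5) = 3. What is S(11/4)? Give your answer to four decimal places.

Write m_i for S''(x_i). With h_i = 1, 1, 1 and divided differences Δ_i = 6, -5, 1, the continuity of S' gives the tridiagonal system
  1·m_0 + 4·m_1 + 1·m_2 = 6(Δ_1 - Δ_0) = -66
  1·m_1 + 4·m_2 + 1·m_3 = 6(Δ_2 - Δ_1) = 36
Clamped end conditions give two more equations: 2h_0·m_0 + h_0·m_1 = 6(Δ_0 - S'(2)) = 6 and h_2·m_2 + 2h_2·m_3 = 6(S'(5) - Δ_2) = 12.
Solving: m_0 = 226/15, m_1 = -362/15, m_2 = 232/15, m_3 = -26/15.
On [2, 3], S(t) = -4 + 5·(t - 2) + 113/15·(t - 2)² - 98/15·(t - 2)³.
With (t - 2) = 3/4: S(11/4) = 197/160.

1.2313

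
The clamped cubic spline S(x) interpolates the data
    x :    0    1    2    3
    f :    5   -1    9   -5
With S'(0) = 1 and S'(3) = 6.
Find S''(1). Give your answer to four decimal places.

With M_i denoting the second derivative at x_i, h_i = 1, 1, 1, and Δ_i = (y_(i+1) − y_i)/h_i = -6, 10, -14:
  1·M_0 + 4·M_1 + 1·M_2 = 6(Δ_1 - Δ_0) = 96
  1·M_1 + 4·M_2 + 1·M_3 = 6(Δ_2 - Δ_1) = -144
Clamped end conditions give two more equations: 2h_0·M_0 + h_0·M_1 = 6(Δ_0 - S'(0)) = -42 and h_2·M_2 + 2h_2·M_3 = 6(S'(3) - Δ_2) = 120.
Hence M_0 = -724/15, M_1 = 818/15, M_2 = -1108/15, M_3 = 1454/15.

54.5333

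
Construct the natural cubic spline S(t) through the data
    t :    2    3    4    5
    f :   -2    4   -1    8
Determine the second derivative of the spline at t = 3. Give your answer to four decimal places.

Put σ_i = S'' at the i-th knot. Here h = (1, 1, 1) and Δ = (6, -5, 9), so the interior equations h_(i-1)·σ_(i-1) + 2(h_(i-1)+h_i)·σ_i + h_i·σ_(i+1) = 6(Δ_i − Δ_(i-1)) read
  1·σ_0 + 4·σ_1 + 1·σ_2 = 6(Δ_1 - Δ_0) = -66
  1·σ_1 + 4·σ_2 + 1·σ_3 = 6(Δ_2 - Δ_1) = 84
Natural end conditions: σ_0 = σ_3 = 0.
Forward elimination and back-substitution give σ_0 = 0, σ_1 = -116/5, σ_2 = 134/5, σ_3 = 0.

-23.2000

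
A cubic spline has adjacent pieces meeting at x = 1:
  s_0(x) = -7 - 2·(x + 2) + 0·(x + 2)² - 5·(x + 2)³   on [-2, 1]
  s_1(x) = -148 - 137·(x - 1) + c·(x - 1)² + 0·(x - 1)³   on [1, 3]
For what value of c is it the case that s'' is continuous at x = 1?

s_0''(x) = 0 - 30·(x + 2), so s_0''(1) = -90. On the right, s_1''(1) = 2c, so c = -45.

-45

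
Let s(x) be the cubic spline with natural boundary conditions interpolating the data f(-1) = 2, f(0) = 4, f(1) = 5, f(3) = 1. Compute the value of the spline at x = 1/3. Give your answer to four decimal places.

Put σ_i = s'' at the i-th knot. Here h = (1, 1, 2) and Δ = (2, 1, -2), so the interior equations h_(i-1)·σ_(i-1) + 2(h_(i-1)+h_i)·σ_i + h_i·σ_(i+1) = 6(Δ_i − Δ_(i-1)) read
  1·σ_0 + 4·σ_1 + 1·σ_2 = 6(Δ_1 - Δ_0) = -6
  1·σ_1 + 6·σ_2 + 2·σ_3 = 6(Δ_2 - Δ_1) = -18
Natural end conditions: σ_0 = σ_3 = 0.
Forward elimination and back-substitution give σ_0 = 0, σ_1 = -18/23, σ_2 = -66/23, σ_3 = 0.
On [0, 1], s(x) = 4 + 40/23·x - 9/23·x² - 8/23·x³.
With x = 1/3: s(1/3) = 2809/621.

4.5233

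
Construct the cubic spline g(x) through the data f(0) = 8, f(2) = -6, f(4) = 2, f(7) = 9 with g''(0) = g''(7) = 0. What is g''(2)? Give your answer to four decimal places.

8.9474

With m_i denoting the second derivative at x_i, h_i = 2, 2, 3, and Δ_i = (y_(i+1) − y_i)/h_i = -7, 4, 7/3:
  2·m_0 + 8·m_1 + 2·m_2 = 6(Δ_1 - Δ_0) = 66
  2·m_1 + 10·m_2 + 3·m_3 = 6(Δ_2 - Δ_1) = -10
Natural end conditions: m_0 = m_3 = 0.
Forward elimination and back-substitution give m_0 = 0, m_1 = 170/19, m_2 = -53/19, m_3 = 0.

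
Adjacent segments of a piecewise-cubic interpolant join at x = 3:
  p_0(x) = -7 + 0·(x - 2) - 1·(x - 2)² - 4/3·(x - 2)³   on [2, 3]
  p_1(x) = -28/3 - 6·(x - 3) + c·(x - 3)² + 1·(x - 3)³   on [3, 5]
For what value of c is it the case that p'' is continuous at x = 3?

p_0''(x) = -2 - 8·(x - 2), so p_0''(3) = -10. On the right, p_1''(3) = 2c, so c = -5.

-5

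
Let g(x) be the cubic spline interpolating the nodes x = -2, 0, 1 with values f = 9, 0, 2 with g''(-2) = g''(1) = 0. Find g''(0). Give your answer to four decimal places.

With m_i denoting the second derivative at x_i, h_i = 2, 1, and Δ_i = (y_(i+1) − y_i)/h_i = -9/2, 2:
  2·m_0 + 6·m_1 + 1·m_2 = 6(Δ_1 - Δ_0) = 39
Natural end conditions: m_0 = m_2 = 0.
Solving the tridiagonal system: m_0 = 0, m_1 = 13/2, m_2 = 0.

6.5000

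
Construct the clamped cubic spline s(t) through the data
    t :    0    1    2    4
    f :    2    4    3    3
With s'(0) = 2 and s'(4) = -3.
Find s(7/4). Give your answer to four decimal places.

3.2649

With σ_i denoting the second derivative at x_i, h_i = 1, 1, 2, and Δ_i = (y_(i+1) − y_i)/h_i = 2, -1, 0:
  1·σ_0 + 4·σ_1 + 1·σ_2 = 6(Δ_1 - Δ_0) = -18
  1·σ_1 + 6·σ_2 + 2·σ_3 = 6(Δ_2 - Δ_1) = 6
Clamped end conditions give two more equations: 2h_0·σ_0 + h_0·σ_1 = 6(Δ_0 - s'(0)) = 0 and h_2·σ_2 + 2h_2·σ_3 = 6(s'(4) - Δ_2) = -18.
Hence σ_0 = 35/11, σ_1 = -70/11, σ_2 = 47/11, σ_3 = -73/11.
On [1, 2], s(t) = 4 + 9/22·(t - 1) - 35/11·(t - 1)² + 39/22·(t - 1)³.
With (t - 1) = 3/4: s(7/4) = 4597/1408.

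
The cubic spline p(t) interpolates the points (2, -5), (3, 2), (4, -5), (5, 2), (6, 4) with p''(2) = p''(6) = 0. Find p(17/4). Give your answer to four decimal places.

-4.4009

Write σ_i for p''(x_i). With h_i = 1, 1, 1, 1 and divided differences Δ_i = 7, -7, 7, 2, the continuity of p' gives the tridiagonal system
  1·σ_0 + 4·σ_1 + 1·σ_2 = 6(Δ_1 - Δ_0) = -84
  1·σ_1 + 4·σ_2 + 1·σ_3 = 6(Δ_2 - Δ_1) = 84
  1·σ_2 + 4·σ_3 + 1·σ_4 = 6(Δ_3 - Δ_2) = -30
Natural end conditions: σ_0 = σ_4 = 0.
Forward elimination and back-substitution give σ_0 = 0, σ_1 = -813/28, σ_2 = 225/7, σ_3 = -435/28, σ_4 = 0.
On [4, 5], p(t) = -5 - 9/8·(t - 4) + 225/14·(t - 4)² - 445/56·(t - 4)³.
With (t - 4) = 1/4: p(17/4) = -15773/3584.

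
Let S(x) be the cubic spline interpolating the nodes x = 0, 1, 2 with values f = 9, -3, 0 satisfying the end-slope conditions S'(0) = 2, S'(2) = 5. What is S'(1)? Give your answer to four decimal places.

With M_i denoting the second derivative at x_i, h_i = 1, 1, and Δ_i = (y_(i+1) − y_i)/h_i = -12, 3:
  1·M_0 + 4·M_1 + 1·M_2 = 6(Δ_1 - Δ_0) = 90
Clamped end conditions give two more equations: 2h_0·M_0 + h_0·M_1 = 6(Δ_0 - S'(0)) = -84 and h_1·M_1 + 2h_1·M_2 = 6(S'(2) - Δ_1) = 12.
Hence M_0 = -63, M_1 = 42, M_2 = -15.
On [1, 2], S'(x) = b_1 + 2c_1·(x - 1) + 3d_1·(x - 1)² with b_1 = Δ_1 - h_1(2M_1 + M_2)/6 = -17/2, c_1 = M_1/2 = 21, d_1 = (M_2 - M_1)/(6h_1) = -19/2. So S'(1) = -17/2.

-8.5000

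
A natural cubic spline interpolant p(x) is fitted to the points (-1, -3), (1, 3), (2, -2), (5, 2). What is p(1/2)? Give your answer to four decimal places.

Let M_i = p''(x_i). Step sizes h_i = 2, 1, 3; slopes of the chords Δ_i = (y_(i+1) - y_i)/h_i = 3, -5, 4/3.
  2·M_0 + 6·M_1 + 1·M_2 = 6(Δ_1 - Δ_0) = -48
  1·M_1 + 8·M_2 + 3·M_3 = 6(Δ_2 - Δ_1) = 38
Natural end conditions: M_0 = M_3 = 0.
Forward elimination and back-substitution give M_0 = 0, M_1 = -422/47, M_2 = 276/47, M_3 = 0.
On [-1, 1], p(x) = -3 + 845/141·(x + 1) + 0·(x + 1)² - 211/282·(x + 1)³.
With (x + 1) = 3/2: p(1/2) = 2605/752.

3.4641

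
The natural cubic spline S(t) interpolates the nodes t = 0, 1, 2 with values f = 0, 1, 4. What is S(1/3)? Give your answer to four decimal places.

Write M_i for S''(x_i). With h_i = 1, 1 and divided differences Δ_i = 1, 3, the continuity of S' gives the tridiagonal system
  1·M_0 + 4·M_1 + 1·M_2 = 6(Δ_1 - Δ_0) = 12
Natural end conditions: M_0 = M_2 = 0.
Hence M_0 = 0, M_1 = 3, M_2 = 0.
On [0, 1], S(t) = 0 + 1/2·t + 0·t² + 1/2·t³.
With t = 1/3: S(1/3) = 5/27.

0.1852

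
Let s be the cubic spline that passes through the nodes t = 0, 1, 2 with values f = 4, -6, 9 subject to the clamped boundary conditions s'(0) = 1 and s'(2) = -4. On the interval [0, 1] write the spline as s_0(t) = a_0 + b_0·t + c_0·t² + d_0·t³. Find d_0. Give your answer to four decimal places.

25.5000

With M_i denoting the second derivative at x_i, h_i = 1, 1, and Δ_i = (y_(i+1) − y_i)/h_i = -10, 15:
  1·M_0 + 4·M_1 + 1·M_2 = 6(Δ_1 - Δ_0) = 150
Clamped end conditions give two more equations: 2h_0·M_0 + h_0·M_1 = 6(Δ_0 - s'(0)) = -66 and h_1·M_1 + 2h_1·M_2 = 6(s'(2) - Δ_1) = -114.
Hence M_0 = -73, M_1 = 80, M_2 = -97.
On [0, 1], with s_0(t) = a_0 + b_0·t + c_0·t² + d_0·t³: c_0 = M_0/2 = -73/2, d_0 = (M_1 - M_0)/(6h_0) = 51/2, b_0 = Δ_0 - h_0(2M_0 + M_1)/6 = 1.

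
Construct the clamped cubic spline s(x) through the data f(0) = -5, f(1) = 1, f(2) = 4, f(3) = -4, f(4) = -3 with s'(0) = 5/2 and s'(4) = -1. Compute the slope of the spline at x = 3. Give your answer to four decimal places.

-3.8482

With M_i denoting the second derivative at x_i, h_i = 1, 1, 1, 1, and Δ_i = (y_(i+1) − y_i)/h_i = 6, 3, -8, 1:
  1·M_0 + 4·M_1 + 1·M_2 = 6(Δ_1 - Δ_0) = -18
  1·M_1 + 4·M_2 + 1·M_3 = 6(Δ_2 - Δ_1) = -66
  1·M_2 + 4·M_3 + 1·M_4 = 6(Δ_3 - Δ_2) = 54
Clamped end conditions give two more equations: 2h_0·M_0 + h_0·M_1 = 6(Δ_0 - s'(0)) = 21 and h_3·M_3 + 2h_3·M_4 = 6(s'(4) - Δ_3) = -12.
Forward elimination and back-substitution give M_0 = 641/56, M_1 = -53/28, M_2 = -175/8, M_3 = 655/28, M_4 = -991/56.
On [3, 4], s'(x) = b_3 + 2c_3·(x - 3) + 3d_3·(x - 3)² with b_3 = Δ_3 - h_3(2M_3 + M_4)/6 = -431/112, c_3 = M_3/2 = 655/56, d_3 = (M_4 - M_3)/(6h_3) = -767/112. So s'(3) = -431/112.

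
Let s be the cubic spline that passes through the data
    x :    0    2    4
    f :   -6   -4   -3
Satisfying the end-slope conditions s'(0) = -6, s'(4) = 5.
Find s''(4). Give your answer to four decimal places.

9.8750

With M_i denoting the second derivative at x_i, h_i = 2, 2, and Δ_i = (y_(i+1) − y_i)/h_i = 1, 1/2:
  2·M_0 + 8·M_1 + 2·M_2 = 6(Δ_1 - Δ_0) = -3
Clamped end conditions give two more equations: 2h_0·M_0 + h_0·M_1 = 6(Δ_0 - s'(0)) = 42 and h_1·M_1 + 2h_1·M_2 = 6(s'(4) - Δ_1) = 27.
Hence M_0 = 109/8, M_1 = -25/4, M_2 = 79/8.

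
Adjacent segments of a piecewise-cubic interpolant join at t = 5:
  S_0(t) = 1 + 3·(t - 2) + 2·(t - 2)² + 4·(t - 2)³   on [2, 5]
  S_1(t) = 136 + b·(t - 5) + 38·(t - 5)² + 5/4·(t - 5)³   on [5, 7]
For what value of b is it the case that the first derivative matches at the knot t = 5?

S_0'(t) = 3 + 4·(t - 2) + 12·(t - 2)², so S_0'(5) = 123. On the right, S_1'(5) = b, so b = 123.

123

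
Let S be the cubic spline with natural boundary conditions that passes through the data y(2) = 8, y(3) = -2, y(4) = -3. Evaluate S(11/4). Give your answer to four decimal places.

With σ_i denoting the second derivative at x_i, h_i = 1, 1, and Δ_i = (y_(i+1) − y_i)/h_i = -10, -1:
  1·σ_0 + 4·σ_1 + 1·σ_2 = 6(Δ_1 - Δ_0) = 54
Natural end conditions: σ_0 = σ_2 = 0.
Forward elimination and back-substitution give σ_0 = 0, σ_1 = 27/2, σ_2 = 0.
On [2, 3], S(x) = 8 - 49/4·(x - 2) + 0·(x - 2)² + 9/4·(x - 2)³.
With (x - 2) = 3/4: S(11/4) = -61/256.

-0.2383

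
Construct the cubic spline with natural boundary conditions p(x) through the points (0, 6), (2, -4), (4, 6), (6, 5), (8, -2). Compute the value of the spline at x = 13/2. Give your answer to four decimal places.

3.4023

Let σ_i = p''(x_i). Step sizes h_i = 2, 2, 2, 2; slopes of the chords Δ_i = (y_(i+1) - y_i)/h_i = -5, 5, -1/2, -7/2.
  2·σ_0 + 8·σ_1 + 2·σ_2 = 6(Δ_1 - Δ_0) = 60
  2·σ_1 + 8·σ_2 + 2·σ_3 = 6(Δ_2 - Δ_1) = -33
  2·σ_2 + 8·σ_3 + 2·σ_4 = 6(Δ_3 - Δ_2) = -18
Natural end conditions: σ_0 = σ_4 = 0.
Solving the tridiagonal system: σ_0 = 0, σ_1 = 507/56, σ_2 = -87/14, σ_3 = -39/56, σ_4 = 0.
On [6, 8], p(x) = 5 - 85/28·(x - 6) - 39/112·(x - 6)² + 13/224·(x - 6)³.
With (x - 6) = 1/2: p(13/2) = 871/256.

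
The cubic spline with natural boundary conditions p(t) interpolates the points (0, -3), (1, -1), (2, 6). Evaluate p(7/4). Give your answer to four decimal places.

Let M_i = p''(x_i). Step sizes h_i = 1, 1; slopes of the chords Δ_i = (y_(i+1) - y_i)/h_i = 2, 7.
  1·M_0 + 4·M_1 + 1·M_2 = 6(Δ_1 - Δ_0) = 30
Natural end conditions: M_0 = M_2 = 0.
Solving: M_0 = 0, M_1 = 15/2, M_2 = 0.
On [1, 2], p(t) = -1 + 9/2·(t - 1) + 15/4·(t - 1)² - 5/4·(t - 1)³.
With (t - 1) = 3/4: p(7/4) = 1013/256.

3.9570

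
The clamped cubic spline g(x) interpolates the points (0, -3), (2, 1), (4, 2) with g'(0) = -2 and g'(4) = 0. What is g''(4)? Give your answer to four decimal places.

0.8750

Let M_i = g''(x_i). Step sizes h_i = 2, 2; slopes of the chords Δ_i = (y_(i+1) - y_i)/h_i = 2, 1/2.
  2·M_0 + 8·M_1 + 2·M_2 = 6(Δ_1 - Δ_0) = -9
Clamped end conditions give two more equations: 2h_0·M_0 + h_0·M_1 = 6(Δ_0 - g'(0)) = 24 and h_1·M_1 + 2h_1·M_2 = 6(g'(4) - Δ_1) = -3.
Solving: M_0 = 61/8, M_1 = -13/4, M_2 = 7/8.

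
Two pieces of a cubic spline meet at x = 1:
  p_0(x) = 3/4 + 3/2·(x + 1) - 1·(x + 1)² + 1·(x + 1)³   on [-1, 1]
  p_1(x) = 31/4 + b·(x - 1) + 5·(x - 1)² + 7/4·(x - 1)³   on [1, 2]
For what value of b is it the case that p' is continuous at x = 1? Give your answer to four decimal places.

9.5000

p_0'(x) = 3/2 - 2·(x + 1) + 3·(x + 1)², so p_0'(1) = 19/2. On the right, p_1'(1) = b, so b = 19/2.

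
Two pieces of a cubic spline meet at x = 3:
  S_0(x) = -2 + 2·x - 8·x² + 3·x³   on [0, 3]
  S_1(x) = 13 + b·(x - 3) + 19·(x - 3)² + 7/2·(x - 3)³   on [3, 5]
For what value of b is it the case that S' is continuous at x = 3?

35

S_0'(x) = 2 - 16·x + 9·x², so S_0'(3) = 35. On the right, S_1'(3) = b, so b = 35.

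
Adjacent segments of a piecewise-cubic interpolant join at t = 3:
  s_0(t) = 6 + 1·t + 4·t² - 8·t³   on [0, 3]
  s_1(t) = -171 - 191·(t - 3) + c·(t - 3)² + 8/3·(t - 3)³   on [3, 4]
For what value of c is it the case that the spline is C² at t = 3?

s_0''(t) = 8 - 48·t, so s_0''(3) = -136. On the right, s_1''(3) = 2c, so c = -68.

-68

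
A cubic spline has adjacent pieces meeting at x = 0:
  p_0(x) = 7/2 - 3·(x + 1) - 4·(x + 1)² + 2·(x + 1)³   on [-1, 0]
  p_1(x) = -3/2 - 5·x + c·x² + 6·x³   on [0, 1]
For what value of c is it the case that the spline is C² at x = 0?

2

p_0''(x) = -8 + 12·(x + 1), so p_0''(0) = 4. On the right, p_1''(0) = 2c, so c = 2.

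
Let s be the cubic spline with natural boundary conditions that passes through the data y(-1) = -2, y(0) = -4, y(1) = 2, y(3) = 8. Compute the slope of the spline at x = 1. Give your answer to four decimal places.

6.4783

Put M_i = s'' at the i-th knot. Here h = (1, 1, 2) and Δ = (-2, 6, 3), so the interior equations h_(i-1)·M_(i-1) + 2(h_(i-1)+h_i)·M_i + h_i·M_(i+1) = 6(Δ_i − Δ_(i-1)) read
  1·M_0 + 4·M_1 + 1·M_2 = 6(Δ_1 - Δ_0) = 48
  1·M_1 + 6·M_2 + 2·M_3 = 6(Δ_2 - Δ_1) = -18
Natural end conditions: M_0 = M_3 = 0.
Forward elimination and back-substitution give M_0 = 0, M_1 = 306/23, M_2 = -120/23, M_3 = 0.
On [1, 3], s'(x) = b_2 + 2c_2·(x - 1) + 3d_2·(x - 1)² with b_2 = Δ_2 - h_2(2M_2 + M_3)/6 = 149/23, c_2 = M_2/2 = -60/23, d_2 = (M_3 - M_2)/(6h_2) = 10/23. So s'(1) = 149/23.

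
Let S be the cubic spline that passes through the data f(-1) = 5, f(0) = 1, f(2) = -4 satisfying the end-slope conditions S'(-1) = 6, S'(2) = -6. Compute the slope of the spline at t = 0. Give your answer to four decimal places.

-6.2500

Let σ_i = S''(x_i). Step sizes h_i = 1, 2; slopes of the chords Δ_i = (y_(i+1) - y_i)/h_i = -4, -5/2.
  1·σ_0 + 6·σ_1 + 2·σ_2 = 6(Δ_1 - Δ_0) = 9
Clamped end conditions give two more equations: 2h_0·σ_0 + h_0·σ_1 = 6(Δ_0 - S'(-1)) = -60 and h_1·σ_1 + 2h_1·σ_2 = 6(S'(2) - Δ_1) = -21.
Forward elimination and back-substitution give σ_0 = -71/2, σ_1 = 11, σ_2 = -43/4.
On [0, 2], S'(t) = b_1 + 2c_1·t + 3d_1·t² with b_1 = Δ_1 - h_1(2σ_1 + σ_2)/6 = -25/4, c_1 = σ_1/2 = 11/2, d_1 = (σ_2 - σ_1)/(6h_1) = -29/16. So S'(0) = -25/4.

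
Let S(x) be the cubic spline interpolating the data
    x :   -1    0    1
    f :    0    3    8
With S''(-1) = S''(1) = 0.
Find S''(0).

3

Put m_i = S'' at the i-th knot. Here h = (1, 1) and Δ = (3, 5), so the interior equations h_(i-1)·m_(i-1) + 2(h_(i-1)+h_i)·m_i + h_i·m_(i+1) = 6(Δ_i − Δ_(i-1)) read
  1·m_0 + 4·m_1 + 1·m_2 = 6(Δ_1 - Δ_0) = 12
Natural end conditions: m_0 = m_2 = 0.
Solving the tridiagonal system: m_0 = 0, m_1 = 3, m_2 = 0.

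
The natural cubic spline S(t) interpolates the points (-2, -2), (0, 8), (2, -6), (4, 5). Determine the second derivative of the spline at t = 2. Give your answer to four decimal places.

12.4000

With M_i denoting the second derivative at x_i, h_i = 2, 2, 2, and Δ_i = (y_(i+1) − y_i)/h_i = 5, -7, 11/2:
  2·M_0 + 8·M_1 + 2·M_2 = 6(Δ_1 - Δ_0) = -72
  2·M_1 + 8·M_2 + 2·M_3 = 6(Δ_2 - Δ_1) = 75
Natural end conditions: M_0 = M_3 = 0.
Solving: M_0 = 0, M_1 = -121/10, M_2 = 62/5, M_3 = 0.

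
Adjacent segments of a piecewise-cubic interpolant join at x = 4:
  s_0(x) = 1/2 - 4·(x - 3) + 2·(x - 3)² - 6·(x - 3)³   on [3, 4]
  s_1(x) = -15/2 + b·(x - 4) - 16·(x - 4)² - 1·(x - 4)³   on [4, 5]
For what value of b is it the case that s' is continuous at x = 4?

s_0'(x) = -4 + 4·(x - 3) - 18·(x - 3)², so s_0'(4) = -18. On the right, s_1'(4) = b, so b = -18.

-18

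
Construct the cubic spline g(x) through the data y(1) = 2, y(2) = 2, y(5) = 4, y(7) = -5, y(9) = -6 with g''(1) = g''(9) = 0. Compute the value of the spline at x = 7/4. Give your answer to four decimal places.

Put M_i = g'' at the i-th knot. Here h = (1, 3, 2, 2) and Δ = (0, 2/3, -9/2, -1/2), so the interior equations h_(i-1)·M_(i-1) + 2(h_(i-1)+h_i)·M_i + h_i·M_(i+1) = 6(Δ_i − Δ_(i-1)) read
  1·M_0 + 8·M_1 + 3·M_2 = 6(Δ_1 - Δ_0) = 4
  3·M_1 + 10·M_2 + 2·M_3 = 6(Δ_2 - Δ_1) = -31
  2·M_2 + 8·M_3 + 2·M_4 = 6(Δ_3 - Δ_2) = 24
Natural end conditions: M_0 = M_4 = 0.
Solving: M_0 = 0, M_1 = 149/67, M_2 = -308/67, M_3 = 278/67, M_4 = 0.
On [1, 2], g(x) = 2 - 149/402·(x - 1) + 0·(x - 1)² + 149/402·(x - 1)³.
With (x - 1) = 3/4: g(7/4) = 16109/8576.

1.8784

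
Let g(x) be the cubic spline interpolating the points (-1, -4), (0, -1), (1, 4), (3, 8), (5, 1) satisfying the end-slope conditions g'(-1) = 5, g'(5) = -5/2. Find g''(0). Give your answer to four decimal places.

5.8571

Write M_i for g''(x_i). With h_i = 1, 1, 2, 2 and divided differences Δ_i = 3, 5, 2, -7/2, the continuity of g' gives the tridiagonal system
  1·M_0 + 4·M_1 + 1·M_2 = 6(Δ_1 - Δ_0) = 12
  1·M_1 + 6·M_2 + 2·M_3 = 6(Δ_2 - Δ_1) = -18
  2·M_2 + 8·M_3 + 2·M_4 = 6(Δ_3 - Δ_2) = -33
Clamped end conditions give two more equations: 2h_0·M_0 + h_0·M_1 = 6(Δ_0 - g'(-1)) = -12 and h_3·M_3 + 2h_3·M_4 = 6(g'(5) - Δ_3) = 6.
Forward elimination and back-substitution give M_0 = -125/14, M_1 = 41/7, M_2 = -5/2, M_3 = -31/7, M_4 = 26/7.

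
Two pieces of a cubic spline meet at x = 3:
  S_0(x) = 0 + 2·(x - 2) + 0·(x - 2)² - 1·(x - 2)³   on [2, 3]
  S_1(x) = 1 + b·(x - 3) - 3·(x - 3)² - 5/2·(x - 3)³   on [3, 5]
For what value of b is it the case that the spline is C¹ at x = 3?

-1

S_0'(x) = 2 + 0·(x - 2) - 3·(x - 2)², so S_0'(3) = -1. On the right, S_1'(3) = b, so b = -1.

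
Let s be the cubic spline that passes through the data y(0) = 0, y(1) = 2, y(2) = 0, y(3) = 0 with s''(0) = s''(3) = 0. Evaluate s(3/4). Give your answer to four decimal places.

1.8938

Put m_i = s'' at the i-th knot. Here h = (1, 1, 1) and Δ = (2, -2, 0), so the interior equations h_(i-1)·m_(i-1) + 2(h_(i-1)+h_i)·m_i + h_i·m_(i+1) = 6(Δ_i − Δ_(i-1)) read
  1·m_0 + 4·m_1 + 1·m_2 = 6(Δ_1 - Δ_0) = -24
  1·m_1 + 4·m_2 + 1·m_3 = 6(Δ_2 - Δ_1) = 12
Natural end conditions: m_0 = m_3 = 0.
Solving the tridiagonal system: m_0 = 0, m_1 = -36/5, m_2 = 24/5, m_3 = 0.
On [0, 1], s(x) = 0 + 16/5·x + 0·x² - 6/5·x³.
With x = 3/4: s(3/4) = 303/160.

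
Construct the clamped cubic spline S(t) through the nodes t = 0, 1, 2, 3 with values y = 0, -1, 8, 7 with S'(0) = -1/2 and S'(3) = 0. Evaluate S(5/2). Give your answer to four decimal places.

With M_i denoting the second derivative at x_i, h_i = 1, 1, 1, and Δ_i = (y_(i+1) − y_i)/h_i = -1, 9, -1:
  1·M_0 + 4·M_1 + 1·M_2 = 6(Δ_1 - Δ_0) = 60
  1·M_1 + 4·M_2 + 1·M_3 = 6(Δ_2 - Δ_1) = -60
Clamped end conditions give two more equations: 2h_0·M_0 + h_0·M_1 = 6(Δ_0 - S'(0)) = -3 and h_2·M_2 + 2h_2·M_3 = 6(S'(3) - Δ_2) = 6.
Hence M_0 = -208/15, M_1 = 371/15, M_2 = -376/15, M_3 = 233/15.
On [2, 3], S(t) = 8 + 143/30·(t - 2) - 188/15·(t - 2)² + 203/30·(t - 2)³.
With (t - 2) = 1/2: S(5/2) = 1943/240.

8.0958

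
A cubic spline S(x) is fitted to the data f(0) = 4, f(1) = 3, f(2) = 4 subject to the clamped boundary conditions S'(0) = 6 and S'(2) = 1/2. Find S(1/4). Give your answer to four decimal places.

With M_i denoting the second derivative at x_i, h_i = 1, 1, and Δ_i = (y_(i+1) − y_i)/h_i = -1, 1:
  1·M_0 + 4·M_1 + 1·M_2 = 6(Δ_1 - Δ_0) = 12
Clamped end conditions give two more equations: 2h_0·M_0 + h_0·M_1 = 6(Δ_0 - S'(0)) = -42 and h_1·M_1 + 2h_1·M_2 = 6(S'(2) - Δ_1) = -3.
Forward elimination and back-substitution give M_0 = -107/4, M_1 = 23/2, M_2 = -29/4.
On [0, 1], S(x) = 4 + 6·x - 107/8·x² + 51/8·x³.
With x = 1/4: S(1/4) = 2439/512.

4.7637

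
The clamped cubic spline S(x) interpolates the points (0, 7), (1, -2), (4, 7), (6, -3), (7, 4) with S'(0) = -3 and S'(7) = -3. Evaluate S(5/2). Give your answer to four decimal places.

With M_i denoting the second derivative at x_i, h_i = 1, 3, 2, 1, and Δ_i = (y_(i+1) − y_i)/h_i = -9, 3, -5, 7:
  1·M_0 + 8·M_1 + 3·M_2 = 6(Δ_1 - Δ_0) = 72
  3·M_1 + 10·M_2 + 2·M_3 = 6(Δ_2 - Δ_1) = -48
  2·M_2 + 6·M_3 + 1·M_4 = 6(Δ_3 - Δ_2) = 72
Clamped end conditions give two more equations: 2h_0·M_0 + h_0·M_1 = 6(Δ_0 - S'(0)) = -36 and h_3·M_3 + 2h_3·M_4 = 6(S'(7) - Δ_3) = -60.
Forward elimination and back-substitution give M_0 = -27, M_1 = 18, M_2 = -15, M_3 = 24, M_4 = -42.
On [1, 4], S(x) = -2 - 15/2·(x - 1) + 9·(x - 1)² - 11/6·(x - 1)³.
With (x - 1) = 3/2: S(5/2) = 13/16.

0.8125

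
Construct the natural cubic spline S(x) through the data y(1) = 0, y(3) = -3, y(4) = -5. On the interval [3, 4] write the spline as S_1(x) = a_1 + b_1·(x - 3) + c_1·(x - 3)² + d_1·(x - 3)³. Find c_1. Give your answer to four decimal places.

-0.2500

Put m_i = S'' at the i-th knot. Here h = (2, 1) and Δ = (-3/2, -2), so the interior equations h_(i-1)·m_(i-1) + 2(h_(i-1)+h_i)·m_i + h_i·m_(i+1) = 6(Δ_i − Δ_(i-1)) read
  2·m_0 + 6·m_1 + 1·m_2 = 6(Δ_1 - Δ_0) = -3
Natural end conditions: m_0 = m_2 = 0.
Solving the tridiagonal system: m_0 = 0, m_1 = -1/2, m_2 = 0.
On [3, 4], with S_1(x) = a_1 + b_1·(x - 3) + c_1·(x - 3)² + d_1·(x - 3)³: c_1 = m_1/2 = -1/4, d_1 = (m_2 - m_1)/(6h_1) = 1/12, b_1 = Δ_1 - h_1(2m_1 + m_2)/6 = -11/6.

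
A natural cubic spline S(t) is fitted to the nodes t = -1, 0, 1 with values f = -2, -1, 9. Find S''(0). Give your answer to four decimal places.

13.5000

Write M_i for S''(x_i). With h_i = 1, 1 and divided differences Δ_i = 1, 10, the continuity of S' gives the tridiagonal system
  1·M_0 + 4·M_1 + 1·M_2 = 6(Δ_1 - Δ_0) = 54
Natural end conditions: M_0 = M_2 = 0.
Solving: M_0 = 0, M_1 = 27/2, M_2 = 0.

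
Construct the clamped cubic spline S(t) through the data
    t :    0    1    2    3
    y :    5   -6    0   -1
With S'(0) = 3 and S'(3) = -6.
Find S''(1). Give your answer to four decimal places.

47.2000

With σ_i denoting the second derivative at x_i, h_i = 1, 1, 1, and Δ_i = (y_(i+1) − y_i)/h_i = -11, 6, -1:
  1·σ_0 + 4·σ_1 + 1·σ_2 = 6(Δ_1 - Δ_0) = 102
  1·σ_1 + 4·σ_2 + 1·σ_3 = 6(Δ_2 - Δ_1) = -42
Clamped end conditions give two more equations: 2h_0·σ_0 + h_0·σ_1 = 6(Δ_0 - S'(0)) = -84 and h_2·σ_2 + 2h_2·σ_3 = 6(S'(3) - Δ_2) = -30.
Forward elimination and back-substitution give σ_0 = -328/5, σ_1 = 236/5, σ_2 = -106/5, σ_3 = -22/5.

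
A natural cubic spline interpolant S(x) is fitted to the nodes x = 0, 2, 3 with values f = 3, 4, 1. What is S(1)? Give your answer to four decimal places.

With m_i denoting the second derivative at x_i, h_i = 2, 1, and Δ_i = (y_(i+1) − y_i)/h_i = 1/2, -3:
  2·m_0 + 6·m_1 + 1·m_2 = 6(Δ_1 - Δ_0) = -21
Natural end conditions: m_0 = m_2 = 0.
Forward elimination and back-substitution give m_0 = 0, m_1 = -7/2, m_2 = 0.
On [0, 2], S(x) = 3 + 5/3·x + 0·x² - 7/24·x³.
With x = 1: S(1) = 35/8.

4.3750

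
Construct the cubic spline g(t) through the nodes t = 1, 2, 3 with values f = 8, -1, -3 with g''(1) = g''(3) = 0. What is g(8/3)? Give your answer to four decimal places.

Let M_i = g''(x_i). Step sizes h_i = 1, 1; slopes of the chords Δ_i = (y_(i+1) - y_i)/h_i = -9, -2.
  1·M_0 + 4·M_1 + 1·M_2 = 6(Δ_1 - Δ_0) = 42
Natural end conditions: M_0 = M_2 = 0.
Solving the tridiagonal system: M_0 = 0, M_1 = 21/2, M_2 = 0.
On [2, 3], g(t) = -1 - 11/2·(t - 2) + 21/4·(t - 2)² - 7/4·(t - 2)³.
With (t - 2) = 2/3: g(8/3) = -77/27.

-2.8519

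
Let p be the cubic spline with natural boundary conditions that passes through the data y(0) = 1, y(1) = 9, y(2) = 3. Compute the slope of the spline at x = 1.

With M_i denoting the second derivative at x_i, h_i = 1, 1, and Δ_i = (y_(i+1) − y_i)/h_i = 8, -6:
  1·M_0 + 4·M_1 + 1·M_2 = 6(Δ_1 - Δ_0) = -84
Natural end conditions: M_0 = M_2 = 0.
Forward elimination and back-substitution give M_0 = 0, M_1 = -21, M_2 = 0.
On [1, 2], p'(x) = b_1 + 2c_1·(x - 1) + 3d_1·(x - 1)² with b_1 = Δ_1 - h_1(2M_1 + M_2)/6 = 1, c_1 = M_1/2 = -21/2, d_1 = (M_2 - M_1)/(6h_1) = 7/2. So p'(1) = 1.

1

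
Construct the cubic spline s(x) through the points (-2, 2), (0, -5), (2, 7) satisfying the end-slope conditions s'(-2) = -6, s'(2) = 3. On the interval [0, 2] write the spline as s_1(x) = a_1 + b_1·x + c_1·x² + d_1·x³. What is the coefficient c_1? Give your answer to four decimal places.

Put m_i = s'' at the i-th knot. Here h = (2, 2) and Δ = (-7/2, 6), so the interior equations h_(i-1)·m_(i-1) + 2(h_(i-1)+h_i)·m_i + h_i·m_(i+1) = 6(Δ_i − Δ_(i-1)) read
  2·m_0 + 8·m_1 + 2·m_2 = 6(Δ_1 - Δ_0) = 57
Clamped end conditions give two more equations: 2h_0·m_0 + h_0·m_1 = 6(Δ_0 - s'(-2)) = 15 and h_1·m_1 + 2h_1·m_2 = 6(s'(2) - Δ_1) = -18.
Forward elimination and back-substitution give m_0 = -9/8, m_1 = 39/4, m_2 = -75/8.
On [0, 2], with s_1(x) = a_1 + b_1·x + c_1·x² + d_1·x³: c_1 = m_1/2 = 39/8, d_1 = (m_2 - m_1)/(6h_1) = -51/32, b_1 = Δ_1 - h_1(2m_1 + m_2)/6 = 21/8.

4.8750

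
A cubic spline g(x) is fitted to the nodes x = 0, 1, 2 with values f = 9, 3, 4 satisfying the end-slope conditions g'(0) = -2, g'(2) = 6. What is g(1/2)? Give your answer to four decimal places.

6.3438

Let σ_i = g''(x_i). Step sizes h_i = 1, 1; slopes of the chords Δ_i = (y_(i+1) - y_i)/h_i = -6, 1.
  1·σ_0 + 4·σ_1 + 1·σ_2 = 6(Δ_1 - Δ_0) = 42
Clamped end conditions give two more equations: 2h_0·σ_0 + h_0·σ_1 = 6(Δ_0 - g'(0)) = -24 and h_1·σ_1 + 2h_1·σ_2 = 6(g'(2) - Δ_1) = 30.
Solving: σ_0 = -37/2, σ_1 = 13, σ_2 = 17/2.
On [0, 1], g(x) = 9 - 2·x - 37/4·x² + 21/4·x³.
With x = 1/2: g(1/2) = 203/32.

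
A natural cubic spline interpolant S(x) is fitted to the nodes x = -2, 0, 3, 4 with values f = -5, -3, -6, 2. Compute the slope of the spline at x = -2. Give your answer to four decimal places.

Write M_i for S''(x_i). With h_i = 2, 3, 1 and divided differences Δ_i = 1, -1, 8, the continuity of S' gives the tridiagonal system
  2·M_0 + 10·M_1 + 3·M_2 = 6(Δ_1 - Δ_0) = -12
  3·M_1 + 8·M_2 + 1·M_3 = 6(Δ_2 - Δ_1) = 54
Natural end conditions: M_0 = M_3 = 0.
Hence M_0 = 0, M_1 = -258/71, M_2 = 576/71, M_3 = 0.
On [-2, 0], S'(x) = b_0 + 2c_0·(x + 2) + 3d_0·(x + 2)² with b_0 = Δ_0 - h_0(2M_0 + M_1)/6 = 157/71, c_0 = M_0/2 = 0, d_0 = (M_1 - M_0)/(6h_0) = -43/142. So S'(-2) = 157/71.

2.2113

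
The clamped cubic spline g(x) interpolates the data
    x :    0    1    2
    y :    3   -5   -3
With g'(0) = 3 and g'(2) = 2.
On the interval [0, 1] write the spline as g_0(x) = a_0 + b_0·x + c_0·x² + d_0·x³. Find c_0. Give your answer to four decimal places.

Put M_i = g'' at the i-th knot. Here h = (1, 1) and Δ = (-8, 2), so the interior equations h_(i-1)·M_(i-1) + 2(h_(i-1)+h_i)·M_i + h_i·M_(i+1) = 6(Δ_i − Δ_(i-1)) read
  1·M_0 + 4·M_1 + 1·M_2 = 6(Δ_1 - Δ_0) = 60
Clamped end conditions give two more equations: 2h_0·M_0 + h_0·M_1 = 6(Δ_0 - g'(0)) = -66 and h_1·M_1 + 2h_1·M_2 = 6(g'(2) - Δ_1) = 0.
Solving: M_0 = -97/2, M_1 = 31, M_2 = -31/2.
On [0, 1], with g_0(x) = a_0 + b_0·x + c_0·x² + d_0·x³: c_0 = M_0/2 = -97/4, d_0 = (M_1 - M_0)/(6h_0) = 53/4, b_0 = Δ_0 - h_0(2M_0 + M_1)/6 = 3.

-24.2500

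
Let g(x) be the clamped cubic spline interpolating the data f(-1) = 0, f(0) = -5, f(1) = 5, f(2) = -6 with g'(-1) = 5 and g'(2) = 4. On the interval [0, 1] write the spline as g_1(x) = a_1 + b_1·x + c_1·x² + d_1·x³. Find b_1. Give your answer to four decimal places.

Let M_i = g''(x_i). Step sizes h_i = 1, 1, 1; slopes of the chords Δ_i = (y_(i+1) - y_i)/h_i = -5, 10, -11.
  1·M_0 + 4·M_1 + 1·M_2 = 6(Δ_1 - Δ_0) = 90
  1·M_1 + 4·M_2 + 1·M_3 = 6(Δ_2 - Δ_1) = -126
Clamped end conditions give two more equations: 2h_0·M_0 + h_0·M_1 = 6(Δ_0 - g'(-1)) = -60 and h_2·M_2 + 2h_2·M_3 = 6(g'(2) - Δ_2) = 90.
Hence M_0 = -844/15, M_1 = 788/15, M_2 = -958/15, M_3 = 1154/15.
On [0, 1], with g_1(x) = a_1 + b_1·x + c_1·x² + d_1·x³: c_1 = M_1/2 = 394/15, d_1 = (M_2 - M_1)/(6h_1) = -97/5, b_1 = Δ_1 - h_1(2M_1 + M_2)/6 = 47/15.

3.1333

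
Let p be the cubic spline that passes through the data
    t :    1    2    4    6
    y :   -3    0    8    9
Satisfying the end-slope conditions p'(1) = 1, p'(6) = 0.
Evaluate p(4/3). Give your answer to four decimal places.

Write m_i for p''(x_i). With h_i = 1, 2, 2 and divided differences Δ_i = 3, 4, 1/2, the continuity of p' gives the tridiagonal system
  1·m_0 + 6·m_1 + 2·m_2 = 6(Δ_1 - Δ_0) = 6
  2·m_1 + 8·m_2 + 2·m_3 = 6(Δ_2 - Δ_1) = -21
Clamped end conditions give two more equations: 2h_0·m_0 + h_0·m_1 = 6(Δ_0 - p'(1)) = 12 and h_2·m_2 + 2h_2·m_3 = 6(p'(6) - Δ_2) = -3.
Hence m_0 = 125/23, m_1 = 26/23, m_2 = -143/46, m_3 = 37/46.
On [1, 2], p(t) = -3 + 1·(t - 1) + 125/46·(t - 1)² - 33/46·(t - 1)³.
With (t - 1) = 1/3: p(4/3) = -55/23.

-2.3913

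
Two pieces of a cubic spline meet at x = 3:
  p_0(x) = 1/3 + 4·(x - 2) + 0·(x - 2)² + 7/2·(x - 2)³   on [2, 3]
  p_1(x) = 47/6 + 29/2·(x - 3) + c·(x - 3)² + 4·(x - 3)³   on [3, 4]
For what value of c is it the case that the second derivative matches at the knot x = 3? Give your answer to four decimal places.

p_0''(x) = 0 + 21·(x - 2), so p_0''(3) = 21. On the right, p_1''(3) = 2c, so c = 21/2.

10.5000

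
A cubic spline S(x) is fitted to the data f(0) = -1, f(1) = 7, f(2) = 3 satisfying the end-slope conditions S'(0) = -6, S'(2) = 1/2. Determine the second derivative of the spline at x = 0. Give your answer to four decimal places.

Let M_i = S''(x_i). Step sizes h_i = 1, 1; slopes of the chords Δ_i = (y_(i+1) - y_i)/h_i = 8, -4.
  1·M_0 + 4·M_1 + 1·M_2 = 6(Δ_1 - Δ_0) = -72
Clamped end conditions give two more equations: 2h_0·M_0 + h_0·M_1 = 6(Δ_0 - S'(0)) = 84 and h_1·M_1 + 2h_1·M_2 = 6(S'(2) - Δ_1) = 27.
Forward elimination and back-substitution give M_0 = 253/4, M_1 = -85/2, M_2 = 139/4.

63.2500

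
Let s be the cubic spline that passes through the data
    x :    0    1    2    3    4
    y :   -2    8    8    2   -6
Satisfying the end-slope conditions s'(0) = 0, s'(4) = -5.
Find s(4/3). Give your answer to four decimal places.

9.6270

With σ_i denoting the second derivative at x_i, h_i = 1, 1, 1, 1, and Δ_i = (y_(i+1) − y_i)/h_i = 10, 0, -6, -8:
  1·σ_0 + 4·σ_1 + 1·σ_2 = 6(Δ_1 - Δ_0) = -60
  1·σ_1 + 4·σ_2 + 1·σ_3 = 6(Δ_2 - Δ_1) = -36
  1·σ_2 + 4·σ_3 + 1·σ_4 = 6(Δ_3 - Δ_2) = -12
Clamped end conditions give two more equations: 2h_0·σ_0 + h_0·σ_1 = 6(Δ_0 - s'(0)) = 60 and h_3·σ_3 + 2h_3·σ_4 = 6(s'(4) - Δ_3) = 18.
Forward elimination and back-substitution give σ_0 = 1195/28, σ_1 = -355/14, σ_2 = -5/4, σ_3 = -79/14, σ_4 = 331/28.
On [1, 2], s(x) = 8 + 485/56·(x - 1) - 355/28·(x - 1)² + 225/56·(x - 1)³.
With (x - 1) = 1/3: s(4/3) = 1213/126.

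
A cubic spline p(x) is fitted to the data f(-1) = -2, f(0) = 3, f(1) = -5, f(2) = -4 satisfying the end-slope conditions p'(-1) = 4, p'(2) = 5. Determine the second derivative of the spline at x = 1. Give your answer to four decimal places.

20.2667

With σ_i denoting the second derivative at x_i, h_i = 1, 1, 1, and Δ_i = (y_(i+1) − y_i)/h_i = 5, -8, 1:
  1·σ_0 + 4·σ_1 + 1·σ_2 = 6(Δ_1 - Δ_0) = -78
  1·σ_1 + 4·σ_2 + 1·σ_3 = 6(Δ_2 - Δ_1) = 54
Clamped end conditions give two more equations: 2h_0·σ_0 + h_0·σ_1 = 6(Δ_0 - p'(-1)) = 6 and h_2·σ_2 + 2h_2·σ_3 = 6(p'(2) - Δ_2) = 24.
Solving: σ_0 = 262/15, σ_1 = -434/15, σ_2 = 304/15, σ_3 = 28/15.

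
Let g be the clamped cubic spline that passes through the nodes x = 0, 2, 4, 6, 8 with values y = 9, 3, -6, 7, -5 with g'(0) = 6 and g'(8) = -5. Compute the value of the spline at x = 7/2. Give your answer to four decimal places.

-6.2628

Write M_i for g''(x_i). With h_i = 2, 2, 2, 2 and divided differences Δ_i = -3, -9/2, 13/2, -6, the continuity of g' gives the tridiagonal system
  2·M_0 + 8·M_1 + 2·M_2 = 6(Δ_1 - Δ_0) = -9
  2·M_1 + 8·M_2 + 2·M_3 = 6(Δ_2 - Δ_1) = 66
  2·M_2 + 8·M_3 + 2·M_4 = 6(Δ_3 - Δ_2) = -75
Clamped end conditions give two more equations: 2h_0·M_0 + h_0·M_1 = 6(Δ_0 - g'(0)) = -54 and h_3·M_3 + 2h_3·M_4 = 6(g'(8) - Δ_3) = 6.
Solving the tridiagonal system: M_0 = -731/56, M_1 = -25/28, M_2 = 97/8, M_3 = -409/28, M_4 = 493/56.
On [2, 4], g(x) = 3 - 445/56·(x - 2) - 25/56·(x - 2)² + 243/224·(x - 2)³.
With (x - 2) = 3/2: g(7/2) = -11223/1792.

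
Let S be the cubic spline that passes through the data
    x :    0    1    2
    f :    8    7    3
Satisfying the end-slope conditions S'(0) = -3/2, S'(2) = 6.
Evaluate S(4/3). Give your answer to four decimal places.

Write M_i for S''(x_i). With h_i = 1, 1 and divided differences Δ_i = -1, -4, the continuity of S' gives the tridiagonal system
  1·M_0 + 4·M_1 + 1·M_2 = 6(Δ_1 - Δ_0) = -18
Clamped end conditions give two more equations: 2h_0·M_0 + h_0·M_1 = 6(Δ_0 - S'(0)) = 3 and h_1·M_1 + 2h_1·M_2 = 6(S'(2) - Δ_1) = 60.
Hence M_0 = 39/4, M_1 = -33/2, M_2 = 153/4.
On [1, 2], S(x) = 7 - 39/8·(x - 1) - 33/4·(x - 1)² + 73/8·(x - 1)³.
With (x - 1) = 1/3: S(4/3) = 259/54.

4.7963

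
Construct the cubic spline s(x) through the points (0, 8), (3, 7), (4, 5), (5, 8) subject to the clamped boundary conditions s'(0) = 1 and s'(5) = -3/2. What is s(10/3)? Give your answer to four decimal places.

Write σ_i for s''(x_i). With h_i = 3, 1, 1 and divided differences Δ_i = -1/3, -2, 3, the continuity of s' gives the tridiagonal system
  3·σ_0 + 8·σ_1 + 1·σ_2 = 6(Δ_1 - Δ_0) = -10
  1·σ_1 + 4·σ_2 + 1·σ_3 = 6(Δ_2 - Δ_1) = 30
Clamped end conditions give two more equations: 2h_0·σ_0 + h_0·σ_1 = 6(Δ_0 - s'(0)) = -8 and h_2·σ_2 + 2h_2·σ_3 = 6(s'(5) - Δ_2) = -27.
Solving: σ_0 = 13/87, σ_1 = -86/29, σ_2 = 385/29, σ_3 = -584/29.
On [3, 4], s(x) = 7 - 187/58·(x - 3) - 43/29·(x - 3)² + 157/58·(x - 3)³.
With (x - 3) = 1/3: s(10/3) = 4589/783.

5.8608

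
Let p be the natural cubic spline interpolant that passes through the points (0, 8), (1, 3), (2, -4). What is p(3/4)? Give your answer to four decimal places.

4.4141

Put M_i = p'' at the i-th knot. Here h = (1, 1) and Δ = (-5, -7), so the interior equations h_(i-1)·M_(i-1) + 2(h_(i-1)+h_i)·M_i + h_i·M_(i+1) = 6(Δ_i − Δ_(i-1)) read
  1·M_0 + 4·M_1 + 1·M_2 = 6(Δ_1 - Δ_0) = -12
Natural end conditions: M_0 = M_2 = 0.
Forward elimination and back-substitution give M_0 = 0, M_1 = -3, M_2 = 0.
On [0, 1], p(x) = 8 - 9/2·x + 0·x² - 1/2·x³.
With x = 3/4: p(3/4) = 565/128.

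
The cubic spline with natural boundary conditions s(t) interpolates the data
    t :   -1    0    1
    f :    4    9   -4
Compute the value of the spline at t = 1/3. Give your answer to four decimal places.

6.3333

Let M_i = s''(x_i). Step sizes h_i = 1, 1; slopes of the chords Δ_i = (y_(i+1) - y_i)/h_i = 5, -13.
  1·M_0 + 4·M_1 + 1·M_2 = 6(Δ_1 - Δ_0) = -108
Natural end conditions: M_0 = M_2 = 0.
Solving: M_0 = 0, M_1 = -27, M_2 = 0.
On [0, 1], s(t) = 9 - 4·t - 27/2·t² + 9/2·t³.
With t = 1/3: s(1/3) = 19/3.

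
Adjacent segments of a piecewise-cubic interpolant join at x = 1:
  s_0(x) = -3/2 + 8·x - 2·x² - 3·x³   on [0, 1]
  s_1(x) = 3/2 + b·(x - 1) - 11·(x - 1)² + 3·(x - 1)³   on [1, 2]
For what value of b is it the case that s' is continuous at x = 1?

-5

s_0'(x) = 8 - 4·x - 9·x², so s_0'(1) = -5. On the right, s_1'(1) = b, so b = -5.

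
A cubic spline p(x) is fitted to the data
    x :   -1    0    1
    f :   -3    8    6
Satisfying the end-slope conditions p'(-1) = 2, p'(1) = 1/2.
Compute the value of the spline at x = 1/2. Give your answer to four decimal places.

Write M_i for p''(x_i). With h_i = 1, 1 and divided differences Δ_i = 11, -2, the continuity of p' gives the tridiagonal system
  1·M_0 + 4·M_1 + 1·M_2 = 6(Δ_1 - Δ_0) = -78
Clamped end conditions give two more equations: 2h_0·M_0 + h_0·M_1 = 6(Δ_0 - p'(-1)) = 54 and h_1·M_1 + 2h_1·M_2 = 6(p'(1) - Δ_1) = 15.
Forward elimination and back-substitution give M_0 = 183/4, M_1 = -75/2, M_2 = 105/4.
On [0, 1], p(x) = 8 + 49/8·x - 75/4·x² + 85/8·x³.
With x = 1/2: p(1/2) = 493/64.

7.7031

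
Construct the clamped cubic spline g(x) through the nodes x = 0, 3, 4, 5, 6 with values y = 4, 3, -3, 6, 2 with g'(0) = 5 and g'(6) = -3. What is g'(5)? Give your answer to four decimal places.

3.6111

Write m_i for g''(x_i). With h_i = 3, 1, 1, 1 and divided differences Δ_i = -1/3, -6, 9, -4, the continuity of g' gives the tridiagonal system
  3·m_0 + 8·m_1 + 1·m_2 = 6(Δ_1 - Δ_0) = -34
  1·m_1 + 4·m_2 + 1·m_3 = 6(Δ_2 - Δ_1) = 90
  1·m_2 + 4·m_3 + 1·m_4 = 6(Δ_3 - Δ_2) = -78
Clamped end conditions give two more equations: 2h_0·m_0 + h_0·m_1 = 6(Δ_0 - g'(0)) = -32 and h_3·m_3 + 2h_3·m_4 = 6(g'(6) - Δ_3) = 6.
Solving the tridiagonal system: m_0 = -13/9, m_1 = -70/9, m_2 = 293/9, m_3 = -292/9, m_4 = 173/9.
On [5, 6], g'(x) = b_3 + 2c_3·(x - 5) + 3d_3·(x - 5)² with b_3 = Δ_3 - h_3(2m_3 + m_4)/6 = 65/18, c_3 = m_3/2 = -146/9, d_3 = (m_4 - m_3)/(6h_3) = 155/18. So g'(5) = 65/18.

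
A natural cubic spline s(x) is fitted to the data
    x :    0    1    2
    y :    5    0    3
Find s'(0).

-7

Let m_i = s''(x_i). Step sizes h_i = 1, 1; slopes of the chords Δ_i = (y_(i+1) - y_i)/h_i = -5, 3.
  1·m_0 + 4·m_1 + 1·m_2 = 6(Δ_1 - Δ_0) = 48
Natural end conditions: m_0 = m_2 = 0.
Solving the tridiagonal system: m_0 = 0, m_1 = 12, m_2 = 0.
On [0, 1], s'(x) = b_0 + 2c_0·x + 3d_0·x² with b_0 = Δ_0 - h_0(2m_0 + m_1)/6 = -7, c_0 = m_0/2 = 0, d_0 = (m_1 - m_0)/(6h_0) = 2. So s'(0) = -7.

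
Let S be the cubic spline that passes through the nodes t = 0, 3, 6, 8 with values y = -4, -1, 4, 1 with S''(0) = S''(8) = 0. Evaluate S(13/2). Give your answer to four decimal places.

3.7230

Write σ_i for S''(x_i). With h_i = 3, 3, 2 and divided differences Δ_i = 1, 5/3, -3/2, the continuity of S' gives the tridiagonal system
  3·σ_0 + 12·σ_1 + 3·σ_2 = 6(Δ_1 - Δ_0) = 4
  3·σ_1 + 10·σ_2 + 2·σ_3 = 6(Δ_2 - Δ_1) = -19
Natural end conditions: σ_0 = σ_3 = 0.
Forward elimination and back-substitution give σ_0 = 0, σ_1 = 97/111, σ_2 = -80/37, σ_3 = 0.
On [6, 8], S(t) = 4 - 13/222·(t - 6) - 40/37·(t - 6)² + 20/111·(t - 6)³.
With (t - 6) = 1/2: S(13/2) = 551/148.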